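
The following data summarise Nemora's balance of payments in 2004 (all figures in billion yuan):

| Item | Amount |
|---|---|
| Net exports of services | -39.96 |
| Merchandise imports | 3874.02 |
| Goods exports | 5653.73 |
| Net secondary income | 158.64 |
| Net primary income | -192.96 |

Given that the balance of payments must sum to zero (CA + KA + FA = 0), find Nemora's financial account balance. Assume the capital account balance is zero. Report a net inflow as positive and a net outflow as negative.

Goods balance = 5653.73 - 3874.02 = 1779.71
Services balance = -39.96
Trade balance (goods + services) = 1779.71 + (-39.96) = 1739.75
Net primary income = -192.96
Net secondary income = 158.64
Current account = 1739.75 + (-192.96) + 158.64 = 1705.43
Financial account = -(1705.43) = -1705.43

-1705.43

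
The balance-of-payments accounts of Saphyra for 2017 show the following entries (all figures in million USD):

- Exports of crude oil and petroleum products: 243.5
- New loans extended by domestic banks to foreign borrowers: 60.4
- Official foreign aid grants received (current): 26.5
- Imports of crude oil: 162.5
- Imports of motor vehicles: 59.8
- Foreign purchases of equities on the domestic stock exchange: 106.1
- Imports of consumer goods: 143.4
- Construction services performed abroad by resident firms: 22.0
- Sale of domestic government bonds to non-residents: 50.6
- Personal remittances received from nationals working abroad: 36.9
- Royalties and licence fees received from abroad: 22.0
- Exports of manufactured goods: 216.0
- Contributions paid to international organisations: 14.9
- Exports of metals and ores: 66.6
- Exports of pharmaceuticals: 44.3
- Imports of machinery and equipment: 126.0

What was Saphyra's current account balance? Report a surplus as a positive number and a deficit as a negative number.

171.2

Goods: 44.3 - 162.5 - 59.8 + 243.5 + 66.6 - 126.0 - 143.4 + 216.0 = 78.7
Services: 22.0 + 22.0 = 44.0
Secondary income: 36.9 - 14.9 + 26.5 = 48.5
Current account = 78.7 + 44.0 + 48.5 = 171.2
(Excluded from the current account — financial account: new loans extended by domestic banks to foreign borrowers 60.4, foreign purchases of equities on the domestic stock exchange 106.1, sale of domestic government bonds to non-residents 50.6.)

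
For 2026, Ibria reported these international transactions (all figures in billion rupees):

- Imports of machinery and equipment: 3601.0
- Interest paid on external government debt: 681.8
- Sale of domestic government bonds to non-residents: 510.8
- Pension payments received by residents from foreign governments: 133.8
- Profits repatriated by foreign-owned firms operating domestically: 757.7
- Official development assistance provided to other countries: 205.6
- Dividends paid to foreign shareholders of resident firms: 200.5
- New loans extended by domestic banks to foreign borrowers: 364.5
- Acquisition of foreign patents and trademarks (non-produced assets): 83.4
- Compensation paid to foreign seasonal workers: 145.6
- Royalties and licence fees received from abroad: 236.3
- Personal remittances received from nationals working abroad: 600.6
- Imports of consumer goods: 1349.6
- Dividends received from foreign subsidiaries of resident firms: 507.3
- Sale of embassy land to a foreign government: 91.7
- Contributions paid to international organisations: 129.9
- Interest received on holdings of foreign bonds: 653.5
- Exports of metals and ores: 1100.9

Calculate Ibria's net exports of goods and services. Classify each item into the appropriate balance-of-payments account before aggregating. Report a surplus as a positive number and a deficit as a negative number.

Goods: -1349.6 - 3601.0 + 1100.9 = -3849.7
Services: 236.3
Trade balance = -3849.7 + 236.3 = -3613.4
(Excluded from the trade balance — primary income: interest paid on external government debt 681.8, profits repatriated by foreign-owned firms operating domestically 757.7, dividends paid to foreign shareholders of resident firms 200.5, compensation paid to foreign seasonal workers 145.6, dividends received from foreign subsidiaries of resident firms 507.3, interest received on holdings of foreign bonds 653.5; financial account: sale of domestic government bonds to non-residents 510.8, new loans extended by domestic banks to foreign borrowers 364.5; secondary income: pension payments received by residents from foreign governments 133.8, official development assistance provided to other countries 205.6, personal remittances received from nationals working abroad 600.6, contributions paid to international organisations 129.9; capital account: acquisition of foreign patents and trademarks (non-produced assets) 83.4, sale of embassy land to a foreign government 91.7.)

-3613.4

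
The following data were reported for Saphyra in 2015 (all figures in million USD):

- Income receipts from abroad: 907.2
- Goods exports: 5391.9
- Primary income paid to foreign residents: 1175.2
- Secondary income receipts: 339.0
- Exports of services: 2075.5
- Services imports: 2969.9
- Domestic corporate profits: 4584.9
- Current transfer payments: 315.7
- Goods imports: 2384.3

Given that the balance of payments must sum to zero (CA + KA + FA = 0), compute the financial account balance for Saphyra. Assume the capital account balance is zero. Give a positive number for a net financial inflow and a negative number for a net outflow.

Goods balance = 5391.9 - 2384.3 = 3007.6
Services balance = 2075.5 - 2969.9 = -894.4
Trade balance (goods + services) = 3007.6 + (-894.4) = 2113.2
Net primary income = 907.2 - 1175.2 = -268.0
Net secondary income = 339.0 - 315.7 = 23.3
Current account = 2113.2 + (-268.0) + 23.3 = 1868.5
Financial account = -(1868.5) = -1868.5

-1868.5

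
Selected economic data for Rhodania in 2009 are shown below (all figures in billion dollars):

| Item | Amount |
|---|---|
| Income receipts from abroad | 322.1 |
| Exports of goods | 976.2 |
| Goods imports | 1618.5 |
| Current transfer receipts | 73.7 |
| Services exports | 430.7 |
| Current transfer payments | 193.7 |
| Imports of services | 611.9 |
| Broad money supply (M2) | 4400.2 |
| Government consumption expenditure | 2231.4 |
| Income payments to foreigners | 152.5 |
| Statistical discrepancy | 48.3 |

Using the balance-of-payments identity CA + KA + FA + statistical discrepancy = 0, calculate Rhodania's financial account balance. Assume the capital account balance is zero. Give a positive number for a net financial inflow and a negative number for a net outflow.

725.6

Goods balance = 976.2 - 1618.5 = -642.3
Services balance = 430.7 - 611.9 = -181.2
Trade balance (goods + services) = -642.3 + (-181.2) = -823.5
Net primary income = 322.1 - 152.5 = 169.6
Net secondary income = 73.7 - 193.7 = -120.0
Current account = -823.5 + 169.6 + (-120.0) = -773.9
Financial account = -(-773.9 + 48.3) = 725.6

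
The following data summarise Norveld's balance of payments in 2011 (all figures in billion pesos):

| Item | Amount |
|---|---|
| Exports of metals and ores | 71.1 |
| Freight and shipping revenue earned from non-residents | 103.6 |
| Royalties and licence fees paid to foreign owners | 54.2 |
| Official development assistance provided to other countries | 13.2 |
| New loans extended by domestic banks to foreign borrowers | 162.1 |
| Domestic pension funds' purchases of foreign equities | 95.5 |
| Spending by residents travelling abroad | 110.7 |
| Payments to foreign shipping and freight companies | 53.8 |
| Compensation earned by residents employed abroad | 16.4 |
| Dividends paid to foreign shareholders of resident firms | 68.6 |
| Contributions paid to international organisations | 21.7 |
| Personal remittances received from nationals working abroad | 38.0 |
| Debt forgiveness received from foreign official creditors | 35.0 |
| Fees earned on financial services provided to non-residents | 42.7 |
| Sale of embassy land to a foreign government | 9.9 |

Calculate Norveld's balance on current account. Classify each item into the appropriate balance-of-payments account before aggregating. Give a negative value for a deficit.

Goods: 71.1
Services: 42.7 - 53.8 + 103.6 - 54.2 - 110.7 = -72.4
Primary income: 16.4 - 68.6 = -52.2
Secondary income: -21.7 - 13.2 + 38.0 = 3.1
Current account = 71.1 + (-72.4) + (-52.2) + 3.1 = -50.4
(Excluded from the current account — financial account: new loans extended by domestic banks to foreign borrowers 162.1, domestic pension funds' purchases of foreign equities 95.5; capital account: debt forgiveness received from foreign official creditors 35.0, sale of embassy land to a foreign government 9.9.)

-50.4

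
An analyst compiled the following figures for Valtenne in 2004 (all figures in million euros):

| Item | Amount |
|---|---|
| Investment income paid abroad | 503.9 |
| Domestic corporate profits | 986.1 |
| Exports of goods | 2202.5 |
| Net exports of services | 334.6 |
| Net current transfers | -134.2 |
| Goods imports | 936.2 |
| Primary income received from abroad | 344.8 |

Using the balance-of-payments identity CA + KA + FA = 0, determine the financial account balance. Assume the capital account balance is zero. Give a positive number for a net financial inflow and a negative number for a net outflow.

Goods balance = 2202.5 - 936.2 = 1266.3
Services balance = 334.6
Trade balance (goods + services) = 1266.3 + 334.6 = 1600.9
Net primary income = 344.8 - 503.9 = -159.1
Net secondary income = -134.2
Current account = 1600.9 + (-159.1) + (-134.2) = 1307.6
Financial account = -(1307.6) = -1307.6

-1307.6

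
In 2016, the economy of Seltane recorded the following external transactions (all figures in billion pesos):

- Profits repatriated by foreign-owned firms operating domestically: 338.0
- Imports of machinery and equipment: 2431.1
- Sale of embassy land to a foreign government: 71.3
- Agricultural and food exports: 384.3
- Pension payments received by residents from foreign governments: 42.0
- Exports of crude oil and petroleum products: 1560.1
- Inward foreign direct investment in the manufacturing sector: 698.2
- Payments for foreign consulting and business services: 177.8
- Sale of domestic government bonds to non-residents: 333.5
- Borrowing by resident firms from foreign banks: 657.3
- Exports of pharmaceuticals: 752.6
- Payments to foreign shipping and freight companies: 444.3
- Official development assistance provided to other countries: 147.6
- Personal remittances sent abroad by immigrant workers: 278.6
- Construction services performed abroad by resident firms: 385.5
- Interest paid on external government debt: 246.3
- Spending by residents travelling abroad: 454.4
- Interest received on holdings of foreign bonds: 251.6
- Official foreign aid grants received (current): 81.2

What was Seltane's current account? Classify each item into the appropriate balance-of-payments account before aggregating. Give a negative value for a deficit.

Goods: 1560.1 + 752.6 + 384.3 - 2431.1 = 265.9
Services: 385.5 - 454.4 - 177.8 - 444.3 = -691.0
Primary income: -338.0 - 246.3 + 251.6 = -332.7
Secondary income: -147.6 + 42.0 - 278.6 + 81.2 = -303.0
Current account = 265.9 + (-691.0) + (-332.7) + (-303.0) = -1060.8
(Excluded from the current account — capital account: sale of embassy land to a foreign government 71.3; financial account: inward foreign direct investment in the manufacturing sector 698.2, sale of domestic government bonds to non-residents 333.5, borrowing by resident firms from foreign banks 657.3.)

-1060.8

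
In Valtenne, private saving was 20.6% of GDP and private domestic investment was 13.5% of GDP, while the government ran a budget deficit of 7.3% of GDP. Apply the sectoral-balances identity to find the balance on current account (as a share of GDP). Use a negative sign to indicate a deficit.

-0.2

By the sectoral-balances identity, CA = (S_private - I) + (T - G).
Private balance = 20.6 - 13.5 = 7.1
Government balance (T - G) = -7.3
CA = 7.1 + (-7.3) = -0.2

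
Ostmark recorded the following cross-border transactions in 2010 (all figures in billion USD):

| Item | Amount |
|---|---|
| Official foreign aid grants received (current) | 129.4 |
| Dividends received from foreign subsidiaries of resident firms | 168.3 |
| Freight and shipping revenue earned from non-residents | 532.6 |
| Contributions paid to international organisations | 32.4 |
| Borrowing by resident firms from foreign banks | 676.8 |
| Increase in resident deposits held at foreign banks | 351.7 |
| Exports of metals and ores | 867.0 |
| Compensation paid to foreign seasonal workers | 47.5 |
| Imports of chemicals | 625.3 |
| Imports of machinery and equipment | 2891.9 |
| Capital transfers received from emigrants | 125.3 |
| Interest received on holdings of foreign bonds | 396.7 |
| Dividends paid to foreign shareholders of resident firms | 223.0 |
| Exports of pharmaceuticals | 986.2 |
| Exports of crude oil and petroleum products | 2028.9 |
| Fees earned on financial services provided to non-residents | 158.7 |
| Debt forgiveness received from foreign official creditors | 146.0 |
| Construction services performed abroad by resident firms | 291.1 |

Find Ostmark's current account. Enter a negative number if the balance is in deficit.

Goods: -2891.9 + 2028.9 + 986.2 + 867.0 - 625.3 = 364.9
Services: 532.6 + 158.7 + 291.1 = 982.4
Primary income: 396.7 + 168.3 - 223.0 - 47.5 = 294.5
Secondary income: 129.4 - 32.4 = 97.0
Current account = 364.9 + 982.4 + 294.5 + 97.0 = 1738.8
(Excluded from the current account — financial account: borrowing by resident firms from foreign banks 676.8, increase in resident deposits held at foreign banks 351.7; capital account: capital transfers received from emigrants 125.3, debt forgiveness received from foreign official creditors 146.0.)

1738.8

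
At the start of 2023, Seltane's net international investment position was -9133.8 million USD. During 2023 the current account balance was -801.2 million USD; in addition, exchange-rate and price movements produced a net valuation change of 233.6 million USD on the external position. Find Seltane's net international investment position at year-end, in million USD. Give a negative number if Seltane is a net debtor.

Change in NIIP = current account + net valuation change = -801.2 + 233.6 = -567.6
End-of-year NIIP = -9133.8 + (-567.6) = -9701.4

-9701.4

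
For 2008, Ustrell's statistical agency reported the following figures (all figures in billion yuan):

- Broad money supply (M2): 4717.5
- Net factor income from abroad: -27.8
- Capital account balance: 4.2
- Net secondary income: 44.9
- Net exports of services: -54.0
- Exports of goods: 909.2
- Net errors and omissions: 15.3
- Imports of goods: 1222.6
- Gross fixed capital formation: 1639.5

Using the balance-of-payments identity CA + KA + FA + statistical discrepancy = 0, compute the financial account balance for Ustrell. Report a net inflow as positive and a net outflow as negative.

Goods balance = 909.2 - 1222.6 = -313.4
Services balance = -54.0
Trade balance (goods + services) = -313.4 + (-54.0) = -367.4
Net primary income = -27.8
Net secondary income = 44.9
Current account = -367.4 + (-27.8) + 44.9 = -350.3
Financial account = -(-350.3 + 4.2 + 15.3) = 330.8

330.8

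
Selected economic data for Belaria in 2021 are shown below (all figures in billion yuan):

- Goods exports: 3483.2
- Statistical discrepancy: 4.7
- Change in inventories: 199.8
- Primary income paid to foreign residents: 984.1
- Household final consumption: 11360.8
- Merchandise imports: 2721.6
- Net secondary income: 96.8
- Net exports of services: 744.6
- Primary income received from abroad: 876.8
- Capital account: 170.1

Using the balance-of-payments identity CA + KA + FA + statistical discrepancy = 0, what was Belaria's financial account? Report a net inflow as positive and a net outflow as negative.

-1670.5

Goods balance = 3483.2 - 2721.6 = 761.6
Services balance = 744.6
Trade balance (goods + services) = 761.6 + 744.6 = 1506.2
Net primary income = 876.8 - 984.1 = -107.3
Net secondary income = 96.8
Current account = 1506.2 + (-107.3) + 96.8 = 1495.7
Financial account = -(1495.7 + 170.1 + 4.7) = -1670.5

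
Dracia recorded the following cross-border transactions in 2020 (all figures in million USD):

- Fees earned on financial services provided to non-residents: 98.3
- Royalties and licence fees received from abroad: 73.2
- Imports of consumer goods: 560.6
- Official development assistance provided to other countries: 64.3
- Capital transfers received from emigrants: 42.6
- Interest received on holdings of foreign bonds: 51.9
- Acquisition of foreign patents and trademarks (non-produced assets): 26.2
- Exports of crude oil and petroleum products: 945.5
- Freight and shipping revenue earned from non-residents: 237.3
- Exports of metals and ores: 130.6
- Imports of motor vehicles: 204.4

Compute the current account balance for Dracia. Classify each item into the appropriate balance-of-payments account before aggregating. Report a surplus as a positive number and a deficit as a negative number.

Goods: -204.4 - 560.6 + 945.5 + 130.6 = 311.1
Services: 73.2 + 98.3 + 237.3 = 408.8
Primary income: 51.9
Secondary income: -64.3
Current account = 311.1 + 408.8 + 51.9 + (-64.3) = 707.5
(Excluded from the current account — capital account: capital transfers received from emigrants 42.6, acquisition of foreign patents and trademarks (non-produced assets) 26.2.)

707.5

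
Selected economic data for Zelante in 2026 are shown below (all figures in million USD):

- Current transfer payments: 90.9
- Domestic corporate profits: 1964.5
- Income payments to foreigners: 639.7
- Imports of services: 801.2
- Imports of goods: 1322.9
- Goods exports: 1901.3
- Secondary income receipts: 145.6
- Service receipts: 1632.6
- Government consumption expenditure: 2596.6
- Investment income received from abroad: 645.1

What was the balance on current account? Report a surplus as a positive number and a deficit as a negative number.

1469.9

Goods balance = 1901.3 - 1322.9 = 578.4
Services balance = 1632.6 - 801.2 = 831.4
Trade balance (goods + services) = 578.4 + 831.4 = 1409.8
Net primary income = 645.1 - 639.7 = 5.4
Net secondary income = 145.6 - 90.9 = 54.7
Current account = 1409.8 + 5.4 + 54.7 = 1469.9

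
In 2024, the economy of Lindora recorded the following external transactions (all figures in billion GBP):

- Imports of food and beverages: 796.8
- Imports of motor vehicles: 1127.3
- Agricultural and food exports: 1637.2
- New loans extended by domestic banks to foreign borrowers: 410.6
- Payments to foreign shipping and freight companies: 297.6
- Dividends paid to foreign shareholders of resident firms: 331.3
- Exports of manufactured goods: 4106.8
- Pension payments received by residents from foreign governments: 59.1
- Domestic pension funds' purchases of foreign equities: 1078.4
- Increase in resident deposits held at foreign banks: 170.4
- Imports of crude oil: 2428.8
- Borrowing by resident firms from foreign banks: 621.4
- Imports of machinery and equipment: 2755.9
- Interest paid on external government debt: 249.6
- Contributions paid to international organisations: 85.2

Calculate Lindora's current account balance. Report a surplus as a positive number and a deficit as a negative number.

Goods: 4106.8 - 796.8 - 1127.3 - 2755.9 + 1637.2 - 2428.8 = -1364.8
Services: -297.6
Primary income: -331.3 - 249.6 = -580.9
Secondary income: 59.1 - 85.2 = -26.1
Current account = (-1364.8) + (-297.6) + (-580.9) + (-26.1) = -2269.4
(Excluded from the current account — financial account: new loans extended by domestic banks to foreign borrowers 410.6, domestic pension funds' purchases of foreign equities 1078.4, increase in resident deposits held at foreign banks 170.4, borrowing by resident firms from foreign banks 621.4.)

-2269.4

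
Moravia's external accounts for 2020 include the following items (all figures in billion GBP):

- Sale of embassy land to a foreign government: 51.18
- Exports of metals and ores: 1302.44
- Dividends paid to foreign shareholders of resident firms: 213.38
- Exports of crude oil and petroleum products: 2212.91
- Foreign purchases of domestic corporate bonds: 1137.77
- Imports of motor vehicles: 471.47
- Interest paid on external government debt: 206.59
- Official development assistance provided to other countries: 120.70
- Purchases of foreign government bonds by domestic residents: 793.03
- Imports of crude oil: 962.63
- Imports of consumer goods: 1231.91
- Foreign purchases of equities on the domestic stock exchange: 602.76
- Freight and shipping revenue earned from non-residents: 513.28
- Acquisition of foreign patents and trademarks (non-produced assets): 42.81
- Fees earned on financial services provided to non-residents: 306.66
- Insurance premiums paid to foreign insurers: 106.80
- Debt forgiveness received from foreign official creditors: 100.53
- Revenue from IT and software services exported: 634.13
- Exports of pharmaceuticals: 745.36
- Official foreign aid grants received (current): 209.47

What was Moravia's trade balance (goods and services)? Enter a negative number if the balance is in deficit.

2941.97

Goods: -1231.91 - 962.63 + 1302.44 + 745.36 - 471.47 + 2212.91 = 1594.70
Services: 634.13 + 513.28 - 106.80 + 306.66 = 1347.27
Trade balance = 1594.70 + 1347.27 = 2941.97
(Excluded from the trade balance — capital account: sale of embassy land to a foreign government 51.18, acquisition of foreign patents and trademarks (non-produced assets) 42.81, debt forgiveness received from foreign official creditors 100.53; primary income: dividends paid to foreign shareholders of resident firms 213.38, interest paid on external government debt 206.59; financial account: foreign purchases of domestic corporate bonds 1137.77, purchases of foreign government bonds by domestic residents 793.03, foreign purchases of equities on the domestic stock exchange 602.76; secondary income: official development assistance provided to other countries 120.70, official foreign aid grants received (current) 209.47.)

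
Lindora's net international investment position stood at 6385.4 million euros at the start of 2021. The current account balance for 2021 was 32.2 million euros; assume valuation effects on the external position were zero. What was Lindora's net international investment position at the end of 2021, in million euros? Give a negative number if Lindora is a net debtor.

6417.6

With no valuation effects, change in NIIP = current account = 32.2
End-of-year NIIP = 6385.4 + 32.2 = 6417.6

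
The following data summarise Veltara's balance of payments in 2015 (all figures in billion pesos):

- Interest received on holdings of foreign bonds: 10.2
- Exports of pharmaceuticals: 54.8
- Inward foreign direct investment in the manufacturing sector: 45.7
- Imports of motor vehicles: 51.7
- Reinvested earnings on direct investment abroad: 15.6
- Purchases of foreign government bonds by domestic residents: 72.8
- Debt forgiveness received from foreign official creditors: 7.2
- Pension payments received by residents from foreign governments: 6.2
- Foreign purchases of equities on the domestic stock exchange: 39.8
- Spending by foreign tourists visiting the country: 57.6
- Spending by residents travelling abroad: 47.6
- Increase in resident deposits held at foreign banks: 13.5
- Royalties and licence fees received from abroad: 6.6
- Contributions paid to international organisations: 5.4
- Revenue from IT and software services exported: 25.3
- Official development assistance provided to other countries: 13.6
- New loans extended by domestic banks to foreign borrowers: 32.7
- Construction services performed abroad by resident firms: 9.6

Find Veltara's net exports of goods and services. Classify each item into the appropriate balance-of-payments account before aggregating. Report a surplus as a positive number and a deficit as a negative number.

Goods: -51.7 + 54.8 = 3.1
Services: 57.6 - 47.6 + 9.6 + 6.6 + 25.3 = 51.5
Trade balance = 3.1 + 51.5 = 54.6
(Excluded from the trade balance — primary income: interest received on holdings of foreign bonds 10.2, reinvested earnings on direct investment abroad 15.6; financial account: inward foreign direct investment in the manufacturing sector 45.7, purchases of foreign government bonds by domestic residents 72.8, foreign purchases of equities on the domestic stock exchange 39.8, increase in resident deposits held at foreign banks 13.5, new loans extended by domestic banks to foreign borrowers 32.7; capital account: debt forgiveness received from foreign official creditors 7.2; secondary income: pension payments received by residents from foreign governments 6.2, contributions paid to international organisations 5.4, official development assistance provided to other countries 13.6.)

54.6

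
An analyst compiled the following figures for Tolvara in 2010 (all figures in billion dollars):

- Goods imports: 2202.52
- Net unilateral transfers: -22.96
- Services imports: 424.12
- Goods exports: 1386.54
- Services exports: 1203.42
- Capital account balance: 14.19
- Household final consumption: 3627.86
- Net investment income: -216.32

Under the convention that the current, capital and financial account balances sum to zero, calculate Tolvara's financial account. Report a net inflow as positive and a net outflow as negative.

Goods balance = 1386.54 - 2202.52 = -815.98
Services balance = 1203.42 - 424.12 = 779.30
Trade balance (goods + services) = -815.98 + 779.30 = -36.68
Net primary income = -216.32
Net secondary income = -22.96
Current account = -36.68 + (-216.32) + (-22.96) = -275.96
Financial account = -(-275.96 + 14.19) = 261.77

261.77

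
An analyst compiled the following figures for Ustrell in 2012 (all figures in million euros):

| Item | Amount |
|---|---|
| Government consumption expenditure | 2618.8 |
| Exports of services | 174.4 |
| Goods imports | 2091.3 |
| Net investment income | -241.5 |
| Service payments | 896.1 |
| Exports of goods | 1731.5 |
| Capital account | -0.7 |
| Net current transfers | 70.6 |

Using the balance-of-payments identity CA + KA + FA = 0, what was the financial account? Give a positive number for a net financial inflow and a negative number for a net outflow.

Goods balance = 1731.5 - 2091.3 = -359.8
Services balance = 174.4 - 896.1 = -721.7
Trade balance (goods + services) = -359.8 + (-721.7) = -1081.5
Net primary income = -241.5
Net secondary income = 70.6
Current account = -1081.5 + (-241.5) + 70.6 = -1252.4
Financial account = -(-1252.4 + (-0.7)) = 1253.1

1253.1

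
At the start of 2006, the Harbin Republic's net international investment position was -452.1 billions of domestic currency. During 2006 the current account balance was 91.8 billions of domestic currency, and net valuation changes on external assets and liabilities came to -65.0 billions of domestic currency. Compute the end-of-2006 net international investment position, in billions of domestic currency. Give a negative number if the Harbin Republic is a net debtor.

-425.3

Change in NIIP = current account + net valuation change = 91.8 + (-65.0) = 26.8
End-of-year NIIP = -452.1 + 26.8 = -425.3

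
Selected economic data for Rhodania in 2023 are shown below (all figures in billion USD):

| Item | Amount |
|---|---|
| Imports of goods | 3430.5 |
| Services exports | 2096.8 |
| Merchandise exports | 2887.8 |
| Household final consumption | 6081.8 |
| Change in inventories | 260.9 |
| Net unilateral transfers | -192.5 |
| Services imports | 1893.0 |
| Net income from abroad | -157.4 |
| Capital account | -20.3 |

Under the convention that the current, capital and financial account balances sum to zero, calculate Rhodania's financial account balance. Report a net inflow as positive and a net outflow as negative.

709.1

Goods balance = 2887.8 - 3430.5 = -542.7
Services balance = 2096.8 - 1893.0 = 203.8
Trade balance (goods + services) = -542.7 + 203.8 = -338.9
Net primary income = -157.4
Net secondary income = -192.5
Current account = -338.9 + (-157.4) + (-192.5) = -688.8
Financial account = -(-688.8 + (-20.3)) = 709.1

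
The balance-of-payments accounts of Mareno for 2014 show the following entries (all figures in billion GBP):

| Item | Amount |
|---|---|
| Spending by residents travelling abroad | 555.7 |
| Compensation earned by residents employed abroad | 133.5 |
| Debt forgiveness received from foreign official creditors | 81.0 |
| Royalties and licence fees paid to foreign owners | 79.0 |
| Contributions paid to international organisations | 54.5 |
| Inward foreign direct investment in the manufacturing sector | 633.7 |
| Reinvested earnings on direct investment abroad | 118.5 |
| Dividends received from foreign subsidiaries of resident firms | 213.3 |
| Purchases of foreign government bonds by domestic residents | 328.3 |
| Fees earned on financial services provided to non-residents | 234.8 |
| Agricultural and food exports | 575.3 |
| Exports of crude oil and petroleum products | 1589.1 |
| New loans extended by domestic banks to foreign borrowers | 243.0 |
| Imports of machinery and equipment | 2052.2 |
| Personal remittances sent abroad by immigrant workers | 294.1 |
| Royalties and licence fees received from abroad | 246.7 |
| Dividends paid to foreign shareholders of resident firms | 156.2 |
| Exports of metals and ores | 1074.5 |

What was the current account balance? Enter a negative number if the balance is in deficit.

994.0

Goods: 1589.1 - 2052.2 + 1074.5 + 575.3 = 1186.7
Services: -79.0 - 555.7 + 246.7 + 234.8 = -153.2
Primary income: -156.2 + 133.5 + 213.3 + 118.5 = 309.1
Secondary income: -294.1 - 54.5 = -348.6
Current account = 1186.7 + (-153.2) + 309.1 + (-348.6) = 994.0
(Excluded from the current account — capital account: debt forgiveness received from foreign official creditors 81.0; financial account: inward foreign direct investment in the manufacturing sector 633.7, purchases of foreign government bonds by domestic residents 328.3, new loans extended by domestic banks to foreign borrowers 243.0.)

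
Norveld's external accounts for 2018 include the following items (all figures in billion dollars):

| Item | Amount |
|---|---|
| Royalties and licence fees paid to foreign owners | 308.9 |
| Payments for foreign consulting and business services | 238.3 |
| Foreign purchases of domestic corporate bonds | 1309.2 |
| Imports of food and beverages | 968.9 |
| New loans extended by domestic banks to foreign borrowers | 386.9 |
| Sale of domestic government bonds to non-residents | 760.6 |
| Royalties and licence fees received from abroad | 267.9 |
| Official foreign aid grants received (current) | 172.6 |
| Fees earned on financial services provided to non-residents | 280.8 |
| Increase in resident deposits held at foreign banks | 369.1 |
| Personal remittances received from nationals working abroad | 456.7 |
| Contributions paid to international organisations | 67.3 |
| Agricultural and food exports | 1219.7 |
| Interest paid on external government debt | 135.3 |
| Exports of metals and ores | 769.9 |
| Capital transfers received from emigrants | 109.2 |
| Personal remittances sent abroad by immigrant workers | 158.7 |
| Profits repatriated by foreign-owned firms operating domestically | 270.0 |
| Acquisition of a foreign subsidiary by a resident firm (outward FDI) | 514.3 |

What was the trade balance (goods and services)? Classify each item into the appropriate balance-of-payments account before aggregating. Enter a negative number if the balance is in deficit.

1022.2

Goods: 1219.7 - 968.9 + 769.9 = 1020.7
Services: 267.9 + 280.8 - 308.9 - 238.3 = 1.5
Trade balance = 1020.7 + 1.5 = 1022.2
(Excluded from the trade balance — financial account: foreign purchases of domestic corporate bonds 1309.2, new loans extended by domestic banks to foreign borrowers 386.9, sale of domestic government bonds to non-residents 760.6, increase in resident deposits held at foreign banks 369.1, acquisition of a foreign subsidiary by a resident firm (outward FDI) 514.3; secondary income: official foreign aid grants received (current) 172.6, personal remittances received from nationals working abroad 456.7, contributions paid to international organisations 67.3, personal remittances sent abroad by immigrant workers 158.7; primary income: interest paid on external government debt 135.3, profits repatriated by foreign-owned firms operating domestically 270.0; capital account: capital transfers received from emigrants 109.2.)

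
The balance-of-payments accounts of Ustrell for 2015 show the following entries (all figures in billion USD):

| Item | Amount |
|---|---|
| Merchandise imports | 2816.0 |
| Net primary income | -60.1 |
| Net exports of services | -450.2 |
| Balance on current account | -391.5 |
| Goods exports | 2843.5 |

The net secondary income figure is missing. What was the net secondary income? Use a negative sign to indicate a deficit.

Current account = goods balance + services balance + net primary income + net secondary income
Sum of the known components = -482.8
Net secondary income = CA - (known components) = -391.5 - (-482.8) = 91.3

91.3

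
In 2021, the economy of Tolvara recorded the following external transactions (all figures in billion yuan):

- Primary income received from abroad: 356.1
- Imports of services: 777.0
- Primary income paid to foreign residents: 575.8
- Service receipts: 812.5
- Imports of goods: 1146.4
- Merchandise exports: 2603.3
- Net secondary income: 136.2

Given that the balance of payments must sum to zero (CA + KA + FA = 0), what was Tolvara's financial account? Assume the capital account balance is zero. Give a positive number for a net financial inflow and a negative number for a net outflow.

Goods balance = 2603.3 - 1146.4 = 1456.9
Services balance = 812.5 - 777.0 = 35.5
Trade balance (goods + services) = 1456.9 + 35.5 = 1492.4
Net primary income = 356.1 - 575.8 = -219.7
Net secondary income = 136.2
Current account = 1492.4 + (-219.7) + 136.2 = 1408.9
Financial account = -(1408.9) = -1408.9

-1408.9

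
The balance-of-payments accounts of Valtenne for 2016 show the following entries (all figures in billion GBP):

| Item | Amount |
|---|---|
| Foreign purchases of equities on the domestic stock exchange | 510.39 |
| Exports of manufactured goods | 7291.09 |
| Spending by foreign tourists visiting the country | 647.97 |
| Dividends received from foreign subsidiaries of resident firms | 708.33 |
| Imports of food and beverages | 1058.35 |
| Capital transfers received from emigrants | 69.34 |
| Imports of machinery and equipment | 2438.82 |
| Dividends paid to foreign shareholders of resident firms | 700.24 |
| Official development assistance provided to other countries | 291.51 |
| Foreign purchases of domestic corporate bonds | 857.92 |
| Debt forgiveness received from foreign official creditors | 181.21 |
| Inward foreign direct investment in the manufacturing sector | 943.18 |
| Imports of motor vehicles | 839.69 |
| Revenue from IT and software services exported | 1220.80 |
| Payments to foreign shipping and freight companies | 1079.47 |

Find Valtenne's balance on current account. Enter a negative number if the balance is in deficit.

3460.11

Goods: -2438.82 - 1058.35 + 7291.09 - 839.69 = 2954.23
Services: 647.97 + 1220.80 - 1079.47 = 789.30
Primary income: 708.33 - 700.24 = 8.09
Secondary income: -291.51
Current account = 2954.23 + 789.30 + 8.09 + (-291.51) = 3460.11
(Excluded from the current account — financial account: foreign purchases of equities on the domestic stock exchange 510.39, foreign purchases of domestic corporate bonds 857.92, inward foreign direct investment in the manufacturing sector 943.18; capital account: capital transfers received from emigrants 69.34, debt forgiveness received from foreign official creditors 181.21.)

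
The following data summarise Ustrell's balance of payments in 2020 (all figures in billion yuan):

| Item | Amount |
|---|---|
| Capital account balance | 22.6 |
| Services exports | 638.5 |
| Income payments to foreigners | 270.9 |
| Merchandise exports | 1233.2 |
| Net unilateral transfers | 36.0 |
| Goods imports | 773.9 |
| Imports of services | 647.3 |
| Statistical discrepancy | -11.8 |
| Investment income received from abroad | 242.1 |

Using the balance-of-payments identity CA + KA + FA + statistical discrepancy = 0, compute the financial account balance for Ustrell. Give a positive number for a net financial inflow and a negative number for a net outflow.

-468.5

Goods balance = 1233.2 - 773.9 = 459.3
Services balance = 638.5 - 647.3 = -8.8
Trade balance (goods + services) = 459.3 + (-8.8) = 450.5
Net primary income = 242.1 - 270.9 = -28.8
Net secondary income = 36.0
Current account = 450.5 + (-28.8) + 36.0 = 457.7
Financial account = -(457.7 + 22.6 + (-11.8)) = -468.5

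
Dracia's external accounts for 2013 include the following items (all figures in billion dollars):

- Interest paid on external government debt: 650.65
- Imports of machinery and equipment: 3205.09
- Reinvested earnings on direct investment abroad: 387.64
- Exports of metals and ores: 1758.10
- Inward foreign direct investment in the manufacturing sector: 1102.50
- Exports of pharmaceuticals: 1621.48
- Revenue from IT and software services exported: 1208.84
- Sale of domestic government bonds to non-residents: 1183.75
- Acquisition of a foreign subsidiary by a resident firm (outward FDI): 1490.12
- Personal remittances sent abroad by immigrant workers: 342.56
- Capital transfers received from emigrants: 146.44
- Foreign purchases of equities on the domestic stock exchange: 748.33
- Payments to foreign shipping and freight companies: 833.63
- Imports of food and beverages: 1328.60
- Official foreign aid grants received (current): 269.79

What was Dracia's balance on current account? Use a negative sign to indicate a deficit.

-1114.68

Goods: -1328.60 + 1758.10 + 1621.48 - 3205.09 = -1154.11
Services: 1208.84 - 833.63 = 375.21
Primary income: 387.64 - 650.65 = -263.01
Secondary income: -342.56 + 269.79 = -72.77
Current account = (-1154.11) + 375.21 + (-263.01) + (-72.77) = -1114.68
(Excluded from the current account — financial account: inward foreign direct investment in the manufacturing sector 1102.50, sale of domestic government bonds to non-residents 1183.75, acquisition of a foreign subsidiary by a resident firm (outward FDI) 1490.12, foreign purchases of equities on the domestic stock exchange 748.33; capital account: capital transfers received from emigrants 146.44.)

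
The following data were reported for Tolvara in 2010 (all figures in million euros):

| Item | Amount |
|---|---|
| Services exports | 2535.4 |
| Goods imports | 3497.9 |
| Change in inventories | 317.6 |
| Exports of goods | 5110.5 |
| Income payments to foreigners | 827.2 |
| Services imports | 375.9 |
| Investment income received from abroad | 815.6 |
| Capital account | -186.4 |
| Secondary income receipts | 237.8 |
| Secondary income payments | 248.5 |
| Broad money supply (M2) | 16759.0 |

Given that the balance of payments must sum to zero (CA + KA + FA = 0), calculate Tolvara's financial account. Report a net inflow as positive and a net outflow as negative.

-3563.4

Goods balance = 5110.5 - 3497.9 = 1612.6
Services balance = 2535.4 - 375.9 = 2159.5
Trade balance (goods + services) = 1612.6 + 2159.5 = 3772.1
Net primary income = 815.6 - 827.2 = -11.6
Net secondary income = 237.8 - 248.5 = -10.7
Current account = 3772.1 + (-11.6) + (-10.7) = 3749.8
Financial account = -(3749.8 + (-186.4)) = -3563.4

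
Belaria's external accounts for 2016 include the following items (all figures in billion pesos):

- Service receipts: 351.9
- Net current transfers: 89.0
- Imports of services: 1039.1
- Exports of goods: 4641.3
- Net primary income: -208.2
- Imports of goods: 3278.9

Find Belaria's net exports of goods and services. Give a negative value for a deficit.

675.2

Goods balance = 4641.3 - 3278.9 = 1362.4
Services balance = 351.9 - 1039.1 = -687.2
Trade balance (goods + services) = 1362.4 + (-687.2) = 675.2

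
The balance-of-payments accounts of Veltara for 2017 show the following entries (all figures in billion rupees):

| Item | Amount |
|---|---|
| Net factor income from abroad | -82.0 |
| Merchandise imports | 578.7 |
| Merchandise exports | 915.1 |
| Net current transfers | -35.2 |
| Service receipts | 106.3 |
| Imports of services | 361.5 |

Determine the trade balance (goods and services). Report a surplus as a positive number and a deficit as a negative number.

Goods balance = 915.1 - 578.7 = 336.4
Services balance = 106.3 - 361.5 = -255.2
Trade balance (goods + services) = 336.4 + (-255.2) = 81.2

81.2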